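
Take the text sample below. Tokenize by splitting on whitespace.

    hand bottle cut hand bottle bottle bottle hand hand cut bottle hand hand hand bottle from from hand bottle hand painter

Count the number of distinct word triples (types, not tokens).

18

21 tokens → 19 trigram windows in total.
Repeated trigrams (each contributes count−1 duplicates):
  bottle hand hand: 2
1 duplicate windows → 19 − 1 = 18 distinct.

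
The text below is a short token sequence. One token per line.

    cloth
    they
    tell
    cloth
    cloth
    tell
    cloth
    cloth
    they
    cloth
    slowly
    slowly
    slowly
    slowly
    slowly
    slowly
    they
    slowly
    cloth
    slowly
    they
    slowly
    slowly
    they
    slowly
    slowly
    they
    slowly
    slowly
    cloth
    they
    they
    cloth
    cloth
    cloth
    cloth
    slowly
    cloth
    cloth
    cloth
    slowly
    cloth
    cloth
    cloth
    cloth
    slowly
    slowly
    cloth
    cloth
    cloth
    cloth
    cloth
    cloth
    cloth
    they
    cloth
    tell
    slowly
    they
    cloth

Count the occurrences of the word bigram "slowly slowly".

9

Scanning the 59 overlapping bigram windows for "slowly slowly":
  position 11–12: slowly slowly
  position 12–13: slowly slowly
  position 13–14: slowly slowly
  position 14–15: slowly slowly
  position 15–16: slowly slowly
  position 22–23: slowly slowly
  position 25–26: slowly slowly
  position 28–29: slowly slowly
  position 46–47: slowly slowly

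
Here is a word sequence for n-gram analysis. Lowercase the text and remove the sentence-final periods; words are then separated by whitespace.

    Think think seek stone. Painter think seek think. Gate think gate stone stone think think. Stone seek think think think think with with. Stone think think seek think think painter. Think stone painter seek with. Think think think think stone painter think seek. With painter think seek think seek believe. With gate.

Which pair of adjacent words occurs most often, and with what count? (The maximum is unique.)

Bigram frequencies (highest first):
  think think: 10
  think seek: 6
  painter think: 4
  seek think: 4
  stone painter: 3
  think stone: 3
  … (18 more, each ≤ 2)

"think think", 10 times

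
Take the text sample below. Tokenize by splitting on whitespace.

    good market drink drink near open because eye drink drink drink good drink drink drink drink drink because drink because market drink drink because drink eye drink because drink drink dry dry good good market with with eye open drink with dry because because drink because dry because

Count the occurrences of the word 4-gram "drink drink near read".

Scanning the 45 overlapping 4-gram windows for "drink drink near read":
  (none found)

0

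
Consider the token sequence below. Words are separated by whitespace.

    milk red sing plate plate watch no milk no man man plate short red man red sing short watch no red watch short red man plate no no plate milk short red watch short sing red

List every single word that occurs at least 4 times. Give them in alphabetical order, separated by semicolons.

Unigram counts meeting the condition (at least 4 times):
  man: 4
  no: 5
  plate: 5
  red: 7
  short: 5
  watch: 4

man; no; plate; red; short; watch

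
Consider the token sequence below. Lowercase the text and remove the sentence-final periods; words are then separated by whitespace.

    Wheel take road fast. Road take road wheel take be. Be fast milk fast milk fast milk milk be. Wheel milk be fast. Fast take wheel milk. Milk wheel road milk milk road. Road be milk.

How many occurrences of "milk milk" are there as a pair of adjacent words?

Scanning the 35 overlapping bigram windows for "milk milk":
  position 17–18: milk milk
  position 27–28: milk milk
  position 31–32: milk milk

3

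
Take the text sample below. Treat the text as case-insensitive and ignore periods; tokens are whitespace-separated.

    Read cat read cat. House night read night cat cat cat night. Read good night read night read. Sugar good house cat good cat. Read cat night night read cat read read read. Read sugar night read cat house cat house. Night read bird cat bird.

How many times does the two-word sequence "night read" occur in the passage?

7

Scanning the 45 overlapping bigram windows for "night read":
  position 6–7: night read
  position 12–13: night read
  position 15–16: night read
  position 17–18: night read
  position 28–29: night read
  position 36–37: night read
  position 42–43: night read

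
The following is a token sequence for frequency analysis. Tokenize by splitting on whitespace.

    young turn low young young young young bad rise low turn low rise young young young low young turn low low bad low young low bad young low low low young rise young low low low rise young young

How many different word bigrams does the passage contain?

16

39 tokens → 38 bigram windows in total.
Repeated bigrams (each contributes count−1 duplicates):
  young young: 6
  low low: 5
  low young: 4
  young low: 4
  rise young: 3
  turn low: 3
  low bad: 2
  low rise: 2
  … (1 more repeated)
22 duplicate windows → 38 − 22 = 16 distinct.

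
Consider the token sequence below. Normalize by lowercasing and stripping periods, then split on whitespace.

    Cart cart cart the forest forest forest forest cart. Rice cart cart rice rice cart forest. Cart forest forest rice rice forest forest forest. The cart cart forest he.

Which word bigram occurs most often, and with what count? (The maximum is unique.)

"forest forest", 6 times

Bigram frequencies (highest first):
  forest forest: 6
  cart cart: 4
  cart forest: 3
  forest cart: 2
  cart rice: 2
  rice cart: 2
  … (8 more, each ≤ 2)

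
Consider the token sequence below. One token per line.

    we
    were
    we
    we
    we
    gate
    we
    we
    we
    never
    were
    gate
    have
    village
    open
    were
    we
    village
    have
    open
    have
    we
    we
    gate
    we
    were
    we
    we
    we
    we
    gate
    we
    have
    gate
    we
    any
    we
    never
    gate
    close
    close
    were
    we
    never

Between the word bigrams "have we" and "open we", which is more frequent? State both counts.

"have we" (1 vs 0)

"have we": 1 occurrence
"open we": 0 occurrences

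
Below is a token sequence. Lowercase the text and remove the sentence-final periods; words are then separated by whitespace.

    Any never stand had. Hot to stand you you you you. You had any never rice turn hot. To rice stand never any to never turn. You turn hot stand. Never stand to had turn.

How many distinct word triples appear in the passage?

31

35 tokens → 33 trigram windows in total.
Repeated trigrams (each contributes count−1 duplicates):
  you you you: 3
2 duplicate windows → 33 − 2 = 31 distinct.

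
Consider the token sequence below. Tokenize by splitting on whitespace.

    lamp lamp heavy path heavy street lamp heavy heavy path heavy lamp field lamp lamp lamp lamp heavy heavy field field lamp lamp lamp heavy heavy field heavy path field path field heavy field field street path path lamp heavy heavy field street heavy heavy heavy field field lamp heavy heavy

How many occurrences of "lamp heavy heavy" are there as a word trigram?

Scanning the 49 overlapping trigram windows for "lamp heavy heavy":
  position 7–9: lamp heavy heavy
  position 17–19: lamp heavy heavy
  position 24–26: lamp heavy heavy
  position 39–41: lamp heavy heavy
  position 49–51: lamp heavy heavy

5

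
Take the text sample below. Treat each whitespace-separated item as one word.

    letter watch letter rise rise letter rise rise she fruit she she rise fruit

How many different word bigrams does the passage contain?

11

14 tokens → 13 bigram windows in total.
Repeated bigrams (each contributes count−1 duplicates):
  letter rise: 2
  rise rise: 2
2 duplicate windows → 13 − 2 = 11 distinct.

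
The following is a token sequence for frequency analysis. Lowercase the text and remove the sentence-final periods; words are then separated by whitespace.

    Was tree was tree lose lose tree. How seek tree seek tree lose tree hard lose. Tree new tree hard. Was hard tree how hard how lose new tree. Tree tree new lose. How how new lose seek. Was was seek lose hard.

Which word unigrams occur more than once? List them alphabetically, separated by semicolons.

hard; how; lose; new; seek; tree; was

Unigram counts meeting the condition (more than once):
  hard: 5
  how: 5
  lose: 8
  new: 4
  seek: 4
  tree: 12
  was: 5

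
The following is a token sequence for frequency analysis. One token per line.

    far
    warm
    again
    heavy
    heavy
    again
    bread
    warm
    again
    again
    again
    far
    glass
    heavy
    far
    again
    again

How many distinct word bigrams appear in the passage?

13

17 tokens → 16 bigram windows in total.
Repeated bigrams (each contributes count−1 duplicates):
  again again: 3
  warm again: 2
3 duplicate windows → 16 − 3 = 13 distinct.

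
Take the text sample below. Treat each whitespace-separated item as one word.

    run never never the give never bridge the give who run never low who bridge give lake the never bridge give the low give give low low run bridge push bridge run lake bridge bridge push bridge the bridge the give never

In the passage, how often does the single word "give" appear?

Scanning the 42 tokens for "give":
  position 5: give
  position 9: give
  position 16: give
  position 21: give
  position 24: give
  position 25: give
  position 41: give

7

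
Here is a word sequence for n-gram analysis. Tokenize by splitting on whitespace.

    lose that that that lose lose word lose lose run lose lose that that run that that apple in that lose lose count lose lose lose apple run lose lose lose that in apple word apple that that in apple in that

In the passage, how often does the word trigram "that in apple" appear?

2

Scanning the 40 overlapping trigram windows for "that in apple":
  position 32–34: that in apple
  position 38–40: that in apple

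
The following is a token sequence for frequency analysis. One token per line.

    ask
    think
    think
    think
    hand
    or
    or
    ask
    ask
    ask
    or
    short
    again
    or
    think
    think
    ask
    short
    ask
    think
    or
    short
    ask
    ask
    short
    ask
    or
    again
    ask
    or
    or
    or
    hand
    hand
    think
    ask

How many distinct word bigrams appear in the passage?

36 tokens → 35 bigram windows in total.
Repeated bigrams (each contributes count−1 duplicates):
  ask ask: 3
  ask or: 3
  or or: 3
  short ask: 3
  think think: 3
  ask short: 2
  ask think: 2
  or short: 2
  … (1 more repeated)
14 duplicate windows → 35 − 14 = 21 distinct.

21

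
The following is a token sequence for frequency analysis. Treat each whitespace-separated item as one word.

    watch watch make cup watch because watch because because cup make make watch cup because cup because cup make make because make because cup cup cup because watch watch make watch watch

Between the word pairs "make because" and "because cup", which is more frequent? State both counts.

"because cup" (4 vs 2)

"make because": 2 occurrences
"because cup": 4 occurrences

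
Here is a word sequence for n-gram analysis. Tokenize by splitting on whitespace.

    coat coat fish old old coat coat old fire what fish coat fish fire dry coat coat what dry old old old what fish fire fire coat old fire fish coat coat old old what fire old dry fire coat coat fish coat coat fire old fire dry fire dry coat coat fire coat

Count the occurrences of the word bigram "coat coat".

7

Scanning the 53 overlapping bigram windows for "coat coat":
  position 1–2: coat coat
  position 6–7: coat coat
  position 16–17: coat coat
  position 31–32: coat coat
  position 40–41: coat coat
  position 43–44: coat coat
  position 51–52: coat coat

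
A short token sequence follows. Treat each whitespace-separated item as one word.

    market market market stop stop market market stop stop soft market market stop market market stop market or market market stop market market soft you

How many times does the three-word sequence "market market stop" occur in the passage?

5

Scanning the 23 overlapping trigram windows for "market market stop":
  position 2–4: market market stop
  position 6–8: market market stop
  position 11–13: market market stop
  position 14–16: market market stop
  position 19–21: market market stop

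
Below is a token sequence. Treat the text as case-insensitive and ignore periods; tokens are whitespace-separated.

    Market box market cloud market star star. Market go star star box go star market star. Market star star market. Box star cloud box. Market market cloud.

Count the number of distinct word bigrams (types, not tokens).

15

27 tokens → 26 bigram windows in total.
Repeated bigrams (each contributes count−1 duplicates):
  star market: 4
  market star: 3
  star star: 3
  box market: 2
  go star: 2
  market box: 2
  market cloud: 2
11 duplicate windows → 26 − 11 = 15 distinct.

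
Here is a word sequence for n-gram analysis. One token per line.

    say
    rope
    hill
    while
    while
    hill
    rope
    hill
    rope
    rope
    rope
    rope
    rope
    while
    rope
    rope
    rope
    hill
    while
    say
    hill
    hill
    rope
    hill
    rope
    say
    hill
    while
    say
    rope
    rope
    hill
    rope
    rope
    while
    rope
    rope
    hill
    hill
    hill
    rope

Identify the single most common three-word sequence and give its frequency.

Trigram frequencies (highest first):
  rope rope rope: 4
  rope hill rope: 3
  rope rope hill: 3
  rope hill while: 2
  hill rope hill: 2
  hill rope rope: 2
  … (18 more, each ≤ 2)

"rope rope rope", 4 times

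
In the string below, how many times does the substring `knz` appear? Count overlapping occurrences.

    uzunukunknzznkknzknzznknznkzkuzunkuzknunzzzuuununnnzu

4

Sliding a length-3 window over the 53 characters (51 positions):
  position 9–11: knz
  position 15–17: knz
  position 18–20: knz
  position 23–25: knz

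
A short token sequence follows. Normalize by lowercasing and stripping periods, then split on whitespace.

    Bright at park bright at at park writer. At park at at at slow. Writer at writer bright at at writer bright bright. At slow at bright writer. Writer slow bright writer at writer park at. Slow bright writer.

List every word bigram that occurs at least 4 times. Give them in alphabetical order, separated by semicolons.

Bigram counts meeting the condition (at least 4 times):
  at at: 4
  bright at: 4

at at; bright at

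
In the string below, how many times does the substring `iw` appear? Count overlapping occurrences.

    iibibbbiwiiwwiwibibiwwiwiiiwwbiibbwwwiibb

Sliding a length-2 window over the 41 characters (40 positions):
  position 8–9: iw
  position 11–12: iw
  position 14–15: iw
  position 20–21: iw
  position 23–24: iw
  position 27–28: iw

6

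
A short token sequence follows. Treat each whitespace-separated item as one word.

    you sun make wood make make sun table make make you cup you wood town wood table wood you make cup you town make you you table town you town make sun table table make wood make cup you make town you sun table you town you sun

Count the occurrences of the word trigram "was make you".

Scanning the 46 overlapping trigram windows for "was make you":
  (none found)

0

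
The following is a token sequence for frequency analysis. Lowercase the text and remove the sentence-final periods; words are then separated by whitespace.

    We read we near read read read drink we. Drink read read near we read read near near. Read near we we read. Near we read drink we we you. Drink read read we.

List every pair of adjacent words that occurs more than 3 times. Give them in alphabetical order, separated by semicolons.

read near; read read; we read

Bigram counts meeting the condition (more than 3 times):
  read near: 4
  read read: 5
  we read: 4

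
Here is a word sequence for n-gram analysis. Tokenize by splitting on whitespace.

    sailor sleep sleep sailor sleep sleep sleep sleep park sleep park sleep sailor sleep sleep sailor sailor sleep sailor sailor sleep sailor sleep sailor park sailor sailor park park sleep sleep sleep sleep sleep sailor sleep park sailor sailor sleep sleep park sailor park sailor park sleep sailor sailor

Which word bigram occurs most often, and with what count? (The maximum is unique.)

Bigram frequencies (highest first):
  sleep sleep: 10
  sailor sleep: 8
  sleep sailor: 8
  sailor sailor: 5
  sleep park: 4
  park sleep: 4
  … (3 more, each ≤ 4)

"sleep sleep", 10 times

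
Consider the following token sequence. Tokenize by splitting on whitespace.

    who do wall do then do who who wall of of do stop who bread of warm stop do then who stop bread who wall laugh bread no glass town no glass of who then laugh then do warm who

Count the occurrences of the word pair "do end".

0

Scanning the 39 overlapping bigram windows for "do end":
  (none found)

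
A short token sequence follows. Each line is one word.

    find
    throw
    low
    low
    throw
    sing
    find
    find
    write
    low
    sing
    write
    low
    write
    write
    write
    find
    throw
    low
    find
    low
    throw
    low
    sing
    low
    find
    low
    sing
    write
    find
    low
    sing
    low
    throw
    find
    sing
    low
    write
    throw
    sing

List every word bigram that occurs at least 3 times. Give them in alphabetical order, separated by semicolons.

find low; low sing; low throw; sing low; throw low

Bigram counts meeting the condition (at least 3 times):
  find low: 3
  low sing: 4
  low throw: 3
  sing low: 3
  throw low: 3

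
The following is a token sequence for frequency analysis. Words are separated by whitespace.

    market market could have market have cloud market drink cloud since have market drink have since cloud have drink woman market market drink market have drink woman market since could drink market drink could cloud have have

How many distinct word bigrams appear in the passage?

37 tokens → 36 bigram windows in total.
Repeated bigrams (each contributes count−1 duplicates):
  market drink: 4
  cloud have: 2
  drink market: 2
  drink woman: 2
  have drink: 2
  have market: 2
  market have: 2
  market market: 2
  … (1 more repeated)
11 duplicate windows → 36 − 11 = 25 distinct.

25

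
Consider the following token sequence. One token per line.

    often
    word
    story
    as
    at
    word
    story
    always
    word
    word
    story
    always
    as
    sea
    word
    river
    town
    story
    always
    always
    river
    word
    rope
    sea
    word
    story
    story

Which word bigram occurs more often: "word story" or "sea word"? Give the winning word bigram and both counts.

"word story" (4 vs 2)

"word story": 4 occurrences
"sea word": 2 occurrences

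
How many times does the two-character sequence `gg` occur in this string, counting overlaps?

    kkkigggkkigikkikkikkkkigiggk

3

Sliding a length-2 window over the 28 characters (27 positions):
  position 5–6: gg
  position 6–7: gg
  position 26–27: gg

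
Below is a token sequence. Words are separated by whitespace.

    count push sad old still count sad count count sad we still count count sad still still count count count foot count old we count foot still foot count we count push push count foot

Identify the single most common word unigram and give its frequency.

Unigram frequencies (highest first):
  count: 14
  still: 5
  sad: 4
  foot: 4
  push: 3
  we: 3
  … (1 more, each ≤ 2)

"count", 14 times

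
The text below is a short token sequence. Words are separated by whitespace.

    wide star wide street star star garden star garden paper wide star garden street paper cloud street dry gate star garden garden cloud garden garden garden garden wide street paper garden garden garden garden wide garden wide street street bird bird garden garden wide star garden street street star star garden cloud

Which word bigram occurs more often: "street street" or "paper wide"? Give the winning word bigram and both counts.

"street street": 2 occurrences
"paper wide": 1 occurrence

"street street" (2 vs 1)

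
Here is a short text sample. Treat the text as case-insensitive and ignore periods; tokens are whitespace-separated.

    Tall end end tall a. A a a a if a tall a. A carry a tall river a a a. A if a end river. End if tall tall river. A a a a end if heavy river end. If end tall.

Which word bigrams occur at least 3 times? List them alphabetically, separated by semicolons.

Bigram counts meeting the condition (at least 3 times):
  a a: 11
  end if: 3

a a; end if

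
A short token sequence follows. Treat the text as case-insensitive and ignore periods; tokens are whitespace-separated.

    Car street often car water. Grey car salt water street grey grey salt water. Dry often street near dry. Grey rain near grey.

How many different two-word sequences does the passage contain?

21

23 tokens → 22 bigram windows in total.
Repeated bigrams (each contributes count−1 duplicates):
  salt water: 2
1 duplicate windows → 22 − 1 = 21 distinct.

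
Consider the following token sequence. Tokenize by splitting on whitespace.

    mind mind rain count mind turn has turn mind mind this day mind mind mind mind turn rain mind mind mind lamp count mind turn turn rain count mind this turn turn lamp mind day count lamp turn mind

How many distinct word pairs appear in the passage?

39 tokens → 38 bigram windows in total.
Repeated bigrams (each contributes count−1 duplicates):
  mind mind: 7
  count mind: 3
  mind turn: 3
  mind this: 2
  rain count: 2
  turn mind: 2
  turn rain: 2
  turn turn: 2
15 duplicate windows → 38 − 15 = 23 distinct.

23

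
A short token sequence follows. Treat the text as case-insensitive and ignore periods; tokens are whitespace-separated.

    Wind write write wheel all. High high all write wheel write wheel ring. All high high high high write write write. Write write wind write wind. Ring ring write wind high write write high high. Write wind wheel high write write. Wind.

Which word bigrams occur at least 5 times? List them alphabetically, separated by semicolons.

Bigram counts meeting the condition (at least 5 times):
  high high: 5
  write wind: 5
  write write: 7

high high; write wind; write write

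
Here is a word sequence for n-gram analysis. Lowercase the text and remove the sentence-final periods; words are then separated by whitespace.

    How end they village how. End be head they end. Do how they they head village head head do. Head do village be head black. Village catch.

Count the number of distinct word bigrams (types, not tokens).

23

27 tokens → 26 bigram windows in total.
Repeated bigrams (each contributes count−1 duplicates):
  be head: 2
  head do: 2
  how end: 2
3 duplicate windows → 26 − 3 = 23 distinct.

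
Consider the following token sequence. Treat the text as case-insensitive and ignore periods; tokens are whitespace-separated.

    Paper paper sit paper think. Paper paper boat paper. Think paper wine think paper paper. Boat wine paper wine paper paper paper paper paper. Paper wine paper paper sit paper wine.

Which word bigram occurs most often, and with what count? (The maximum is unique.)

"paper paper", 9 times

Bigram frequencies (highest first):
  paper paper: 9
  paper wine: 4
  think paper: 3
  wine paper: 3
  paper sit: 2
  sit paper: 2
  … (5 more, each ≤ 2)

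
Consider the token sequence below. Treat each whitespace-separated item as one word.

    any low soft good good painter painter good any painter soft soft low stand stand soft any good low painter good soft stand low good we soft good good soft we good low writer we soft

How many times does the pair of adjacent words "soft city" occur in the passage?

Scanning the 35 overlapping bigram windows for "soft city":
  (none found)

0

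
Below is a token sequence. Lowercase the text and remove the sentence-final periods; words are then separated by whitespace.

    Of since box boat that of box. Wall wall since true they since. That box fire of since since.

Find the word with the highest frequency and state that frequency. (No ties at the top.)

Unigram frequencies (highest first):
  since: 5
  of: 3
  box: 3
  that: 2
  wall: 2
  boat: 1
  … (3 more, each ≤ 1)

"since", 5 times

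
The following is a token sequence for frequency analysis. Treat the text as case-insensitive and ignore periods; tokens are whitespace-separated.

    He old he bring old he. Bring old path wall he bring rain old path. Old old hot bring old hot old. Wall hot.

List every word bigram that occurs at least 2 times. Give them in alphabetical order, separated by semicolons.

bring old; he bring; old he; old hot; old path

Bigram counts meeting the condition (at least 2 times):
  bring old: 3
  he bring: 3
  old he: 2
  old hot: 2
  old path: 2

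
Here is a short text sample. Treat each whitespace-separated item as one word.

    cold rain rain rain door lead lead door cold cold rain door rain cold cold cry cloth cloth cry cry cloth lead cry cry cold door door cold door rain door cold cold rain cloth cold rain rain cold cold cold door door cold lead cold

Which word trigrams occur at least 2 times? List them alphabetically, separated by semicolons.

cold cold rain; cold door door; cold rain rain; door cold cold; door door cold; rain cold cold

Trigram counts meeting the condition (at least 2 times):
  cold cold rain: 2
  cold door door: 2
  cold rain rain: 2
  door cold cold: 2
  door door cold: 2
  rain cold cold: 2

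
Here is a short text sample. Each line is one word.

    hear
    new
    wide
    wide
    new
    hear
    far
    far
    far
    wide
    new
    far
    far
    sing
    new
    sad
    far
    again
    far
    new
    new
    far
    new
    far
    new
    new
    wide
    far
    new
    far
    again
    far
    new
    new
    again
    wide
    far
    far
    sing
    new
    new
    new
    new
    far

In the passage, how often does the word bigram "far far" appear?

Scanning the 43 overlapping bigram windows for "far far":
  position 7–8: far far
  position 8–9: far far
  position 12–13: far far
  position 37–38: far far

4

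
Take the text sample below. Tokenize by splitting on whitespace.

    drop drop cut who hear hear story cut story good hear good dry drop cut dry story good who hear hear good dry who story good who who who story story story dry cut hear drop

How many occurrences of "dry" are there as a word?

4

Scanning the 36 tokens for "dry":
  position 13: dry
  position 16: dry
  position 23: dry
  position 33: dry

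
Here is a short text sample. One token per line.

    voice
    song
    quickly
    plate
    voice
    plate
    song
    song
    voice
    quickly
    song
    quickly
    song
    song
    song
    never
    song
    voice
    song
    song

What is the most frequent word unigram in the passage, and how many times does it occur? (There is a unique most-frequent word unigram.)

Unigram frequencies (highest first):
  song: 10
  voice: 4
  quickly: 3
  plate: 2
  never: 1

"song", 10 times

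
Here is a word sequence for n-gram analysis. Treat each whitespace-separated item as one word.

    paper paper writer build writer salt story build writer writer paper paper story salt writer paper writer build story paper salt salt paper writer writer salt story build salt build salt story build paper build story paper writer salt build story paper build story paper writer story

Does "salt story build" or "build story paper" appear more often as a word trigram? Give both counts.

"salt story build": 3 occurrences
"build story paper": 4 occurrences

"build story paper" (4 vs 3)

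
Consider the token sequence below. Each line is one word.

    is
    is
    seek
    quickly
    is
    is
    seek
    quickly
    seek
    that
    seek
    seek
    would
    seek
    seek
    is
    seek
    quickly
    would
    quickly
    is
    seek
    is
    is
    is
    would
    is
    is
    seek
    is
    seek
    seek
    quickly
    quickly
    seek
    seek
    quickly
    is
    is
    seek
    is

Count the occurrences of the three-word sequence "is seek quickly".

3

Scanning the 39 overlapping trigram windows for "is seek quickly":
  position 2–4: is seek quickly
  position 6–8: is seek quickly
  position 16–18: is seek quickly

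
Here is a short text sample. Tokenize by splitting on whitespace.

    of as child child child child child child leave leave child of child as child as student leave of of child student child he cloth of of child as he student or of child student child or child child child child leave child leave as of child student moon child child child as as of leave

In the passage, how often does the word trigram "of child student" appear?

3

Scanning the 54 overlapping trigram windows for "of child student":
  position 20–22: of child student
  position 33–35: of child student
  position 46–48: of child student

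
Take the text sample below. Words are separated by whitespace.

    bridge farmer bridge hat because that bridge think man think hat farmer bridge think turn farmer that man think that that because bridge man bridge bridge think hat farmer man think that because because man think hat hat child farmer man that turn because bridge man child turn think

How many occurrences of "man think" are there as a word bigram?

4

Scanning the 48 overlapping bigram windows for "man think":
  position 9–10: man think
  position 18–19: man think
  position 30–31: man think
  position 35–36: man think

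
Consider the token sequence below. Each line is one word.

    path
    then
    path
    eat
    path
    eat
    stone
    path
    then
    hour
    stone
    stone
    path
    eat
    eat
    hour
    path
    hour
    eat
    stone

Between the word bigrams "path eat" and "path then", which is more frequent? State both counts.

"path eat" (3 vs 2)

"path eat": 3 occurrences
"path then": 2 occurrences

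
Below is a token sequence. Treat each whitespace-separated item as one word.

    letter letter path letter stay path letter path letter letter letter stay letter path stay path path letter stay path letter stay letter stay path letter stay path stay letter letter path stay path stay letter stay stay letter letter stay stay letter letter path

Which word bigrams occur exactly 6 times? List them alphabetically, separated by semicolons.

Bigram counts meeting the condition (exactly 6 times):
  letter letter: 6
  path letter: 6
  stay letter: 6
  stay path: 6

letter letter; path letter; stay letter; stay path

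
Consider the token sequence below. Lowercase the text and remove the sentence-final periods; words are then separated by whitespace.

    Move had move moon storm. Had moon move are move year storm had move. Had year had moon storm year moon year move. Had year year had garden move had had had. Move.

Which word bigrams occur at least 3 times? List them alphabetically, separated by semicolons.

had move; move had

Bigram counts meeting the condition (at least 3 times):
  had move: 3
  move had: 4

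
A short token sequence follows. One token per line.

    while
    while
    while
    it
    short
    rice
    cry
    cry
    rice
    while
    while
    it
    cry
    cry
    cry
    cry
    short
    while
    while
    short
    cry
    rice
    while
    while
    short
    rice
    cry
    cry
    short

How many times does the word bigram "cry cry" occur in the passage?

5

Scanning the 28 overlapping bigram windows for "cry cry":
  position 7–8: cry cry
  position 13–14: cry cry
  position 14–15: cry cry
  position 15–16: cry cry
  position 27–28: cry cry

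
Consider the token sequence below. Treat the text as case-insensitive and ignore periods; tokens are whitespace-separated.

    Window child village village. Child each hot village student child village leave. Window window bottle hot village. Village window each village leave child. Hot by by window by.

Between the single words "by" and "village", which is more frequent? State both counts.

"village" (7 vs 3)

"by": 3 occurrences
"village": 7 occurrences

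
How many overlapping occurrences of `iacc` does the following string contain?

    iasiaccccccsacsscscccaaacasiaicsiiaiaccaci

Sliding a length-4 window over the 42 characters (39 positions):
  position 4–7: iacc
  position 36–39: iacc

2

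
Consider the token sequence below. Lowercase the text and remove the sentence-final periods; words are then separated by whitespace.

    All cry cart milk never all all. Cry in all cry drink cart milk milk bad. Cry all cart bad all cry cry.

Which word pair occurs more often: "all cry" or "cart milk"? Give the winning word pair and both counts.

"all cry" (4 vs 2)

"all cry": 4 occurrences
"cart milk": 2 occurrences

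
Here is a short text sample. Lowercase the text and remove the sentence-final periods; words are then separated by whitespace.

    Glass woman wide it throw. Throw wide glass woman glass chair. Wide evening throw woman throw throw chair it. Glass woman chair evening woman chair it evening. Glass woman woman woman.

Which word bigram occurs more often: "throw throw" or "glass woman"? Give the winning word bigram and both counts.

"throw throw": 2 occurrences
"glass woman": 4 occurrences

"glass woman" (4 vs 2)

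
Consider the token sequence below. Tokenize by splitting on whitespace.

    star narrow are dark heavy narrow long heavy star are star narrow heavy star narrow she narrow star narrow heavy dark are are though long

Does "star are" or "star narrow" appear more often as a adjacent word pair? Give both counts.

"star are": 1 occurrence
"star narrow": 4 occurrences

"star narrow" (4 vs 1)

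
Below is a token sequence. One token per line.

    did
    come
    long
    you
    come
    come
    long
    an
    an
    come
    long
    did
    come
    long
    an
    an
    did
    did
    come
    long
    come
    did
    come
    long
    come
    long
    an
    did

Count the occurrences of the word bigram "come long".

7

Scanning the 27 overlapping bigram windows for "come long":
  position 2–3: come long
  position 6–7: come long
  position 10–11: come long
  position 13–14: come long
  position 19–20: come long
  position 23–24: come long
  position 25–26: come long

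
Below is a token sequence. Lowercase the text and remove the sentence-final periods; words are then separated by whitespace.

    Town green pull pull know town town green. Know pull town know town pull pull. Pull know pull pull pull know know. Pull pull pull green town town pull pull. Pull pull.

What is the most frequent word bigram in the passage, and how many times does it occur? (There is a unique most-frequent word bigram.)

Bigram frequencies (highest first):
  pull pull: 10
  pull know: 3
  know pull: 3
  town green: 2
  know town: 2
  town town: 2
  … (8 more, each ≤ 2)

"pull pull", 10 times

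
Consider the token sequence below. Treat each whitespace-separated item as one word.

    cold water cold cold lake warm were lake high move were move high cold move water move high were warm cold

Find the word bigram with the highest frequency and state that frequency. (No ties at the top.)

"move high", 2 times

Bigram frequencies (highest first):
  move high: 2
  cold water: 1
  water cold: 1
  cold cold: 1
  cold lake: 1
  lake warm: 1
  … (13 more, each ≤ 1)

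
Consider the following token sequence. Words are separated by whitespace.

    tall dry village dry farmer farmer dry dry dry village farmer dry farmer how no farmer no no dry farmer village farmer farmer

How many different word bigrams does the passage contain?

15

23 tokens → 22 bigram windows in total.
Repeated bigrams (each contributes count−1 duplicates):
  dry farmer: 3
  dry dry: 2
  dry village: 2
  farmer dry: 2
  farmer farmer: 2
  village farmer: 2
7 duplicate windows → 22 − 7 = 15 distinct.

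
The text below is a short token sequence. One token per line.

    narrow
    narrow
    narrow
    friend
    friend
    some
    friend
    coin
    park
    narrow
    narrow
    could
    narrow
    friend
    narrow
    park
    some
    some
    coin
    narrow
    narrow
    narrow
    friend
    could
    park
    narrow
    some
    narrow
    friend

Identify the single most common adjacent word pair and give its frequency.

Bigram frequencies (highest first):
  narrow narrow: 5
  narrow friend: 4
  park narrow: 2
  friend friend: 1
  friend some: 1
  some friend: 1
  … (14 more, each ≤ 1)

"narrow narrow", 5 times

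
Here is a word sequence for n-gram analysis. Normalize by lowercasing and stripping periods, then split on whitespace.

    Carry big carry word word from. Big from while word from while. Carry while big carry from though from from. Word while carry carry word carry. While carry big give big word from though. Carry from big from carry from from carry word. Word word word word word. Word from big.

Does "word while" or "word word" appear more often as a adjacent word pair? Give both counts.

"word word" (7 vs 1)

"word while": 1 occurrence
"word word": 7 occurrences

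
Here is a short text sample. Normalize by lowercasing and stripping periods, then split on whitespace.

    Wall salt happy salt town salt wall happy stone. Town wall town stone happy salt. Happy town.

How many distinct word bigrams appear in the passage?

17 tokens → 16 bigram windows in total.
Repeated bigrams (each contributes count−1 duplicates):
  happy salt: 2
  salt happy: 2
2 duplicate windows → 16 − 2 = 14 distinct.

14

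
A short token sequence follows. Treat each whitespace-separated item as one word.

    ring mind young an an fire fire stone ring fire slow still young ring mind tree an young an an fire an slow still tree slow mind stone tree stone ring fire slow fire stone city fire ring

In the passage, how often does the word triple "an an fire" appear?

Scanning the 36 overlapping trigram windows for "an an fire":
  position 4–6: an an fire
  position 19–21: an an fire

2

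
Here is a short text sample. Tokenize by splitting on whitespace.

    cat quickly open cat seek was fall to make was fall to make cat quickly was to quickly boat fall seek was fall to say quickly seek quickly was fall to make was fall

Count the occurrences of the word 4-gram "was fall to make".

Scanning the 31 overlapping 4-gram windows for "was fall to make":
  position 6–9: was fall to make
  position 10–13: was fall to make
  position 29–32: was fall to make

3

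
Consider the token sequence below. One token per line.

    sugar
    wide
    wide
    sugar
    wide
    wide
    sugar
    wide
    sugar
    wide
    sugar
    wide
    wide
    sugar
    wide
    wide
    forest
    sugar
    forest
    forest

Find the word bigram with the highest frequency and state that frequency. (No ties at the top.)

Bigram frequencies (highest first):
  sugar wide: 6
  wide sugar: 5
  wide wide: 4
  wide forest: 1
  forest sugar: 1
  sugar forest: 1
  … (1 more, each ≤ 1)

"sugar wide", 6 times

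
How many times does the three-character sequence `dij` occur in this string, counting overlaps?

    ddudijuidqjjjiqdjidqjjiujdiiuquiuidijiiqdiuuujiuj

Sliding a length-3 window over the 49 characters (47 positions):
  position 4–6: dij
  position 35–37: dij

2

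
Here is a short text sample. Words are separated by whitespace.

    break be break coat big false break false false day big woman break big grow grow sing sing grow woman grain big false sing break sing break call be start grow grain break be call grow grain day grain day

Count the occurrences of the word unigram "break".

7

Scanning the 40 tokens for "break":
  position 1: break
  position 3: break
  position 7: break
  position 13: break
  position 25: break
  position 27: break
  position 33: break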